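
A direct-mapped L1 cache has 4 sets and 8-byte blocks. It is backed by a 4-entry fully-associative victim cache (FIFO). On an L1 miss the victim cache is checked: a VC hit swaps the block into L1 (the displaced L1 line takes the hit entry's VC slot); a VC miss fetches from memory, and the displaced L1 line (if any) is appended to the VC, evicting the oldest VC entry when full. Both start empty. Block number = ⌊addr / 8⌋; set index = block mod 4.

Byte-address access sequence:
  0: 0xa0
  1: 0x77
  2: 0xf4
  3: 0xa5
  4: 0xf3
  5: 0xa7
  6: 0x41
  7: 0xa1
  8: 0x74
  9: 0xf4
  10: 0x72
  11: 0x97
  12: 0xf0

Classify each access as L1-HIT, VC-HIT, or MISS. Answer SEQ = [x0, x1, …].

SEQ = [MISS, MISS, MISS, L1-HIT, L1-HIT, L1-HIT, MISS, VC-HIT, VC-HIT, VC-HIT, VC-HIT, MISS, VC-HIT]

0: 0xa0 (blk 20, set 0) → MISS  vc=[]
1: 0x77 (blk 14, set 2) → MISS  vc=[]
2: 0xf4 (blk 30, set 2) → MISS  vc=[14]
3: 0xa5 (blk 20, set 0) → L1-HIT  vc=[14]
4: 0xf3 (blk 30, set 2) → L1-HIT  vc=[14]
5: 0xa7 (blk 20, set 0) → L1-HIT  vc=[14]
6: 0x41 (blk 8, set 0) → MISS  vc=[14, 20]
7: 0xa1 (blk 20, set 0) → VC-HIT  vc=[14, 8]
8: 0x74 (blk 14, set 2) → VC-HIT  vc=[30, 8]
9: 0xf4 (blk 30, set 2) → VC-HIT  vc=[14, 8]
10: 0x72 (blk 14, set 2) → VC-HIT  vc=[30, 8]
11: 0x97 (blk 18, set 2) → MISS  vc=[30, 8, 14]
12: 0xf0 (blk 30, set 2) → VC-HIT  vc=[18, 8, 14]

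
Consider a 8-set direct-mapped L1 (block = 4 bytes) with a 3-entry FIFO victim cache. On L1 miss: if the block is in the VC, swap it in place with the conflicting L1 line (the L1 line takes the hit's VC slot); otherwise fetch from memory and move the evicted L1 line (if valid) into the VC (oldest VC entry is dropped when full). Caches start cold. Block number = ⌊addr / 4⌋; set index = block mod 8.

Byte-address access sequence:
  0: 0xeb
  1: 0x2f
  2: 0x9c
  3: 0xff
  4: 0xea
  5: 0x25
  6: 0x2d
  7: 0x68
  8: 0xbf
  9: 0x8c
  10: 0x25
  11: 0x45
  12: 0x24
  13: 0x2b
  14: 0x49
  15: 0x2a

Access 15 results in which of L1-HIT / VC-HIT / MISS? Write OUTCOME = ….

#0 0xeb→b58/s2 MISS; vc=[]
#1 0x2f→b11/s3 MISS; vc=[]
#2 0x9c→b39/s7 MISS; vc=[]
#3 0xff→b63/s7 MISS; vc=[39]
#4 0xea→b58/s2 L1-HIT; vc=[39]
#5 0x25→b9/s1 MISS; vc=[39]
#6 0x2d→b11/s3 L1-HIT; vc=[39]
#7 0x68→b26/s2 MISS; vc=[39,58]
#8 0xbf→b47/s7 MISS; vc=[39,58,63]
#9 0x8c→b35/s3 MISS; vc=[58,63,11]
#10 0x25→b9/s1 L1-HIT; vc=[58,63,11]
#11 0x45→b17/s1 MISS; vc=[63,11,9]
#12 0x24→b9/s1 VC-HIT; vc=[63,11,17]
#13 0x2b→b10/s2 MISS; vc=[11,17,26]
#14 0x49→b18/s2 MISS; vc=[17,26,10]
#15 0x2a→b10/s2 VC-HIT; vc=[17,26,18]

OUTCOME = VC-HIT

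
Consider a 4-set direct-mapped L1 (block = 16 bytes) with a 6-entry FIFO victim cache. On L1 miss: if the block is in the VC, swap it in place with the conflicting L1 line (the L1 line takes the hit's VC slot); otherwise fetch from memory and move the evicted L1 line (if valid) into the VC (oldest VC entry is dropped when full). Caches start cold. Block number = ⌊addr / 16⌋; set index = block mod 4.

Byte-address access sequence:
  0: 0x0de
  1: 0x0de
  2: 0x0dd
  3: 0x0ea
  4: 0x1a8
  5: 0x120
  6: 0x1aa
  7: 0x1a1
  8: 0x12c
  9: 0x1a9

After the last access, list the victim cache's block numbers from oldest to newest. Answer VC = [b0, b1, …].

0: 0xde (blk 13, set 1) → MISS  vc=[]
1: 0xde (blk 13, set 1) → L1-HIT  vc=[]
2: 0xdd (blk 13, set 1) → L1-HIT  vc=[]
3: 0xea (blk 14, set 2) → MISS  vc=[]
4: 0x1a8 (blk 26, set 2) → MISS  vc=[14]
5: 0x120 (blk 18, set 2) → MISS  vc=[14, 26]
6: 0x1aa (blk 26, set 2) → VC-HIT  vc=[14, 18]
7: 0x1a1 (blk 26, set 2) → L1-HIT  vc=[14, 18]
8: 0x12c (blk 18, set 2) → VC-HIT  vc=[14, 26]
9: 0x1a9 (blk 26, set 2) → VC-HIT  vc=[14, 18]

VC = [14, 18]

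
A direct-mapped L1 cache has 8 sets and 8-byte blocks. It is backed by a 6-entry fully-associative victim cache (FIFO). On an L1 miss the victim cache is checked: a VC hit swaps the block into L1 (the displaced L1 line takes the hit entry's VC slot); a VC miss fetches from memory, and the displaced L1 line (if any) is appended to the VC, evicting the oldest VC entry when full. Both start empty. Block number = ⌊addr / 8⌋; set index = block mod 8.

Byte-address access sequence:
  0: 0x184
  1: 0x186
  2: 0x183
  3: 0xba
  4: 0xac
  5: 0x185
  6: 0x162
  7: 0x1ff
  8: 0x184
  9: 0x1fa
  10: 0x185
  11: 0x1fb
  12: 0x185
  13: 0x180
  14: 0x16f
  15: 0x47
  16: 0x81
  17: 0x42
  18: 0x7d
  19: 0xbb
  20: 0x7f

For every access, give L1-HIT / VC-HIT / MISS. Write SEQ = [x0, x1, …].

SEQ = [MISS, L1-HIT, L1-HIT, MISS, MISS, L1-HIT, MISS, MISS, L1-HIT, L1-HIT, L1-HIT, L1-HIT, L1-HIT, L1-HIT, MISS, MISS, MISS, VC-HIT, MISS, VC-HIT, VC-HIT]

0: 0x184 (blk 48, set 0) → MISS  vc=[]
1: 0x186 (blk 48, set 0) → L1-HIT  vc=[]
2: 0x183 (blk 48, set 0) → L1-HIT  vc=[]
3: 0xba (blk 23, set 7) → MISS  vc=[]
4: 0xac (blk 21, set 5) → MISS  vc=[]
5: 0x185 (blk 48, set 0) → L1-HIT  vc=[]
6: 0x162 (blk 44, set 4) → MISS  vc=[]
7: 0x1ff (blk 63, set 7) → MISS  vc=[23]
8: 0x184 (blk 48, set 0) → L1-HIT  vc=[23]
9: 0x1fa (blk 63, set 7) → L1-HIT  vc=[23]
10: 0x185 (blk 48, set 0) → L1-HIT  vc=[23]
11: 0x1fb (blk 63, set 7) → L1-HIT  vc=[23]
12: 0x185 (blk 48, set 0) → L1-HIT  vc=[23]
13: 0x180 (blk 48, set 0) → L1-HIT  vc=[23]
14: 0x16f (blk 45, set 5) → MISS  vc=[23, 21]
15: 0x47 (blk 8, set 0) → MISS  vc=[23, 21, 48]
16: 0x81 (blk 16, set 0) → MISS  vc=[23, 21, 48, 8]
17: 0x42 (blk 8, set 0) → VC-HIT  vc=[23, 21, 48, 16]
18: 0x7d (blk 15, set 7) → MISS  vc=[23, 21, 48, 16, 63]
19: 0xbb (blk 23, set 7) → VC-HIT  vc=[15, 21, 48, 16, 63]
20: 0x7f (blk 15, set 7) → VC-HIT  vc=[23, 21, 48, 16, 63]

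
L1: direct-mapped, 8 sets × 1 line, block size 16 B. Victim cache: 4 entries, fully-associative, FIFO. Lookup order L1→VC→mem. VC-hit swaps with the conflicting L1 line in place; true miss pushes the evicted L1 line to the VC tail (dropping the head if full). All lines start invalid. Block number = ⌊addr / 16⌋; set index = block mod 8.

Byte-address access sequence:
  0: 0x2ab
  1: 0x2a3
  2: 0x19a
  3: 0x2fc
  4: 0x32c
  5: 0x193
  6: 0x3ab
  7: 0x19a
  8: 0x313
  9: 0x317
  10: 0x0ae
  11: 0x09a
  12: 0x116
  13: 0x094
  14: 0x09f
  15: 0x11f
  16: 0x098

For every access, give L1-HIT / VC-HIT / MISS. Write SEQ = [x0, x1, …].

SEQ = [MISS, L1-HIT, MISS, MISS, MISS, L1-HIT, MISS, L1-HIT, MISS, L1-HIT, MISS, MISS, MISS, VC-HIT, L1-HIT, VC-HIT, VC-HIT]

  [0] addr=0x2ab blk=42 s=2: MISS | VC []
  [1] addr=0x2a3 blk=42 s=2: L1-HIT | VC []
  [2] addr=0x19a blk=25 s=1: MISS | VC []
  [3] addr=0x2fc blk=47 s=7: MISS | VC []
  [4] addr=0x32c blk=50 s=2: MISS | VC [42]
  [5] addr=0x193 blk=25 s=1: L1-HIT | VC [42]
  [6] addr=0x3ab blk=58 s=2: MISS | VC [42, 50]
  [7] addr=0x19a blk=25 s=1: L1-HIT | VC [42, 50]
  [8] addr=0x313 blk=49 s=1: MISS | VC [42, 50, 25]
  [9] addr=0x317 blk=49 s=1: L1-HIT | VC [42, 50, 25]
  [10] addr=0xae blk=10 s=2: MISS | VC [42, 50, 25, 58]
  [11] addr=0x9a blk=9 s=1: MISS | VC [50, 25, 58, 49]
  [12] addr=0x116 blk=17 s=1: MISS | VC [25, 58, 49, 9]
  [13] addr=0x94 blk=9 s=1: VC-HIT | VC [25, 58, 49, 17]
  [14] addr=0x9f blk=9 s=1: L1-HIT | VC [25, 58, 49, 17]
  [15] addr=0x11f blk=17 s=1: VC-HIT | VC [25, 58, 49, 9]
  [16] addr=0x98 blk=9 s=1: VC-HIT | VC [25, 58, 49, 17]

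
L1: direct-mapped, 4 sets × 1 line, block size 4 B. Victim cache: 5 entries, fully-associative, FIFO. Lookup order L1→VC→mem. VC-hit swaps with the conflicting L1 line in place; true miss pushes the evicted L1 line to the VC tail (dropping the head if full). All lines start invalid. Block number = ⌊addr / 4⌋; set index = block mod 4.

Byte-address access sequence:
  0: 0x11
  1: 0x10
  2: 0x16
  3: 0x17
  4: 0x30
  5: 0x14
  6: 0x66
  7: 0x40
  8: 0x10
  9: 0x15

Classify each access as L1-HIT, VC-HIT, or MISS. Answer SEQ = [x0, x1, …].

SEQ = [MISS, L1-HIT, MISS, L1-HIT, MISS, L1-HIT, MISS, MISS, VC-HIT, VC-HIT]

  [0] addr=0x11 blk=4 s=0: MISS | VC []
  [1] addr=0x10 blk=4 s=0: L1-HIT | VC []
  [2] addr=0x16 blk=5 s=1: MISS | VC []
  [3] addr=0x17 blk=5 s=1: L1-HIT | VC []
  [4] addr=0x30 blk=12 s=0: MISS | VC [4]
  [5] addr=0x14 blk=5 s=1: L1-HIT | VC [4]
  [6] addr=0x66 blk=25 s=1: MISS | VC [4, 5]
  [7] addr=0x40 blk=16 s=0: MISS | VC [4, 5, 12]
  [8] addr=0x10 blk=4 s=0: VC-HIT | VC [16, 5, 12]
  [9] addr=0x15 blk=5 s=1: VC-HIT | VC [16, 25, 12]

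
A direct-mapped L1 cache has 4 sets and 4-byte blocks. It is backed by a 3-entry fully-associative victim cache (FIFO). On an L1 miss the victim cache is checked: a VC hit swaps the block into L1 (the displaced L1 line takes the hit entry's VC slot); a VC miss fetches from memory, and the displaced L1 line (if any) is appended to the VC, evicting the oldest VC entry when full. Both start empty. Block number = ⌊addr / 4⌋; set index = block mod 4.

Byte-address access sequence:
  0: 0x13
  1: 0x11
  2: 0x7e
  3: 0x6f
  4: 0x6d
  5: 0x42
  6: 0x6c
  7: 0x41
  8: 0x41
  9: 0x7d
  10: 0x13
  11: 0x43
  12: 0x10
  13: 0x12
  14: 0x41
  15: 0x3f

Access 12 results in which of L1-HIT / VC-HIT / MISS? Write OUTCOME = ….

0: 0x13 (blk 4, set 0) → MISS  vc=[]
1: 0x11 (blk 4, set 0) → L1-HIT  vc=[]
2: 0x7e (blk 31, set 3) → MISS  vc=[]
3: 0x6f (blk 27, set 3) → MISS  vc=[31]
4: 0x6d (blk 27, set 3) → L1-HIT  vc=[31]
5: 0x42 (blk 16, set 0) → MISS  vc=[31, 4]
6: 0x6c (blk 27, set 3) → L1-HIT  vc=[31, 4]
7: 0x41 (blk 16, set 0) → L1-HIT  vc=[31, 4]
8: 0x41 (blk 16, set 0) → L1-HIT  vc=[31, 4]
9: 0x7d (blk 31, set 3) → VC-HIT  vc=[27, 4]
10: 0x13 (blk 4, set 0) → VC-HIT  vc=[27, 16]
11: 0x43 (blk 16, set 0) → VC-HIT  vc=[27, 4]
12: 0x10 (blk 4, set 0) → VC-HIT  vc=[27, 16]
13: 0x12 (blk 4, set 0) → L1-HIT  vc=[27, 16]
14: 0x41 (blk 16, set 0) → VC-HIT  vc=[27, 4]
15: 0x3f (blk 15, set 3) → MISS  vc=[27, 4, 31]

OUTCOME = VC-HIT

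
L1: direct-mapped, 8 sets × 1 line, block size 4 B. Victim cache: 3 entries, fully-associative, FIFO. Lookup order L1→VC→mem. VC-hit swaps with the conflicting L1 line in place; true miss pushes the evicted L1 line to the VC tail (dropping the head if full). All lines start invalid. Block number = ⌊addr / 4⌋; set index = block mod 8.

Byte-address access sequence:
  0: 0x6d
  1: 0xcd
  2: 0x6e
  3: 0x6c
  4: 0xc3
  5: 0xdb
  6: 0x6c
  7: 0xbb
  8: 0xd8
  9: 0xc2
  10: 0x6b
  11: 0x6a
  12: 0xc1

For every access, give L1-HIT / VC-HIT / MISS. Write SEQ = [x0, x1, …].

  [0] addr=0x6d blk=27 s=3: MISS | VC []
  [1] addr=0xcd blk=51 s=3: MISS | VC [27]
  [2] addr=0x6e blk=27 s=3: VC-HIT | VC [51]
  [3] addr=0x6c blk=27 s=3: L1-HIT | VC [51]
  [4] addr=0xc3 blk=48 s=0: MISS | VC [51]
  [5] addr=0xdb blk=54 s=6: MISS | VC [51]
  [6] addr=0x6c blk=27 s=3: L1-HIT | VC [51]
  [7] addr=0xbb blk=46 s=6: MISS | VC [51, 54]
  [8] addr=0xd8 blk=54 s=6: VC-HIT | VC [51, 46]
  [9] addr=0xc2 blk=48 s=0: L1-HIT | VC [51, 46]
  [10] addr=0x6b blk=26 s=2: MISS | VC [51, 46]
  [11] addr=0x6a blk=26 s=2: L1-HIT | VC [51, 46]
  [12] addr=0xc1 blk=48 s=0: L1-HIT | VC [51, 46]

SEQ = [MISS, MISS, VC-HIT, L1-HIT, MISS, MISS, L1-HIT, MISS, VC-HIT, L1-HIT, MISS, L1-HIT, L1-HIT]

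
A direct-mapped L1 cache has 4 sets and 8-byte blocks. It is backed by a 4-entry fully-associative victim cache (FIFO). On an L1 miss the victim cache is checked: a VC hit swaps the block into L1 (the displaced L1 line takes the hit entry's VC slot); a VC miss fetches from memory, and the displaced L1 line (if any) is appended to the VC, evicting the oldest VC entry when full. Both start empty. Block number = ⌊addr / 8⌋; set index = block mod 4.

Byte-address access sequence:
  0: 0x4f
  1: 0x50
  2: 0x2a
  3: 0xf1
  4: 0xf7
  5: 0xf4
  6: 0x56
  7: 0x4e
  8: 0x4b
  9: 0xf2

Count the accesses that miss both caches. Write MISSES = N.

0: 0x4f (blk 9, set 1) → MISS  vc=[]
1: 0x50 (blk 10, set 2) → MISS  vc=[]
2: 0x2a (blk 5, set 1) → MISS  vc=[9]
3: 0xf1 (blk 30, set 2) → MISS  vc=[9, 10]
4: 0xf7 (blk 30, set 2) → L1-HIT  vc=[9, 10]
5: 0xf4 (blk 30, set 2) → L1-HIT  vc=[9, 10]
6: 0x56 (blk 10, set 2) → VC-HIT  vc=[9, 30]
7: 0x4e (blk 9, set 1) → VC-HIT  vc=[5, 30]
8: 0x4b (blk 9, set 1) → L1-HIT  vc=[5, 30]
9: 0xf2 (blk 30, set 2) → VC-HIT  vc=[5, 10]

MISSES = 4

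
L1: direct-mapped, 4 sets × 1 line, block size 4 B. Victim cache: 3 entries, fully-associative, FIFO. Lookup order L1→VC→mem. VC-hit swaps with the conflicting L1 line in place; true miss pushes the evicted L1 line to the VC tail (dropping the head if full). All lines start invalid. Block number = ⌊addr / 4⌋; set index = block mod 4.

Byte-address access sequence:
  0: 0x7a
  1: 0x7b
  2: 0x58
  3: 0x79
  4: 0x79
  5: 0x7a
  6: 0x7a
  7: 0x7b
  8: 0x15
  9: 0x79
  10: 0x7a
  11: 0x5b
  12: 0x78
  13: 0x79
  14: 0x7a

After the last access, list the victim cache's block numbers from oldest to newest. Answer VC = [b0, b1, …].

VC = [22]

0: 0x7a (blk 30, set 2) → MISS  vc=[]
1: 0x7b (blk 30, set 2) → L1-HIT  vc=[]
2: 0x58 (blk 22, set 2) → MISS  vc=[30]
3: 0x79 (blk 30, set 2) → VC-HIT  vc=[22]
4: 0x79 (blk 30, set 2) → L1-HIT  vc=[22]
5: 0x7a (blk 30, set 2) → L1-HIT  vc=[22]
6: 0x7a (blk 30, set 2) → L1-HIT  vc=[22]
7: 0x7b (blk 30, set 2) → L1-HIT  vc=[22]
8: 0x15 (blk 5, set 1) → MISS  vc=[22]
9: 0x79 (blk 30, set 2) → L1-HIT  vc=[22]
10: 0x7a (blk 30, set 2) → L1-HIT  vc=[22]
11: 0x5b (blk 22, set 2) → VC-HIT  vc=[30]
12: 0x78 (blk 30, set 2) → VC-HIT  vc=[22]
13: 0x79 (blk 30, set 2) → L1-HIT  vc=[22]
14: 0x7a (blk 30, set 2) → L1-HIT  vc=[22]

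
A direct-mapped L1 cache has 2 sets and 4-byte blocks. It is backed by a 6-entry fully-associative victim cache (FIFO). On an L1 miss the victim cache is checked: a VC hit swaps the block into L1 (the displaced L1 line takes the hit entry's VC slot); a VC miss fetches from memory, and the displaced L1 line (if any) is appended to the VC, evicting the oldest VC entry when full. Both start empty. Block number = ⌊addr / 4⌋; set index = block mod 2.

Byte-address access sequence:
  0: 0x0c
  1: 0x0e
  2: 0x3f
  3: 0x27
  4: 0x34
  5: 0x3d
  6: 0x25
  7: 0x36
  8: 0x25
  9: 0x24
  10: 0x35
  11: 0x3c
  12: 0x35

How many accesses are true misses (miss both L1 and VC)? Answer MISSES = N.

#0 0xc→b3/s1 MISS; vc=[]
#1 0xe→b3/s1 L1-HIT; vc=[]
#2 0x3f→b15/s1 MISS; vc=[3]
#3 0x27→b9/s1 MISS; vc=[3,15]
#4 0x34→b13/s1 MISS; vc=[3,15,9]
#5 0x3d→b15/s1 VC-HIT; vc=[3,13,9]
#6 0x25→b9/s1 VC-HIT; vc=[3,13,15]
#7 0x36→b13/s1 VC-HIT; vc=[3,9,15]
#8 0x25→b9/s1 VC-HIT; vc=[3,13,15]
#9 0x24→b9/s1 L1-HIT; vc=[3,13,15]
#10 0x35→b13/s1 VC-HIT; vc=[3,9,15]
#11 0x3c→b15/s1 VC-HIT; vc=[3,9,13]
#12 0x35→b13/s1 VC-HIT; vc=[3,9,15]

MISSES = 4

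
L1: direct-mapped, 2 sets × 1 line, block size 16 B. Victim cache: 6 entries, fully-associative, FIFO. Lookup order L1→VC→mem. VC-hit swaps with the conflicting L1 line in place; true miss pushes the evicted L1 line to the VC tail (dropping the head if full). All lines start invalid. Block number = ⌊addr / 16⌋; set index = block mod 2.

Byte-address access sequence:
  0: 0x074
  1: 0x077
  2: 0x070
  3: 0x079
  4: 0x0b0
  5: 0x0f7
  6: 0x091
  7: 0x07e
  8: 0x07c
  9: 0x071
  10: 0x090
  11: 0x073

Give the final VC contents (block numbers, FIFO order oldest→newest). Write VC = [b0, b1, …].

0: 0x74 (blk 7, set 1) → MISS  vc=[]
1: 0x77 (blk 7, set 1) → L1-HIT  vc=[]
2: 0x70 (blk 7, set 1) → L1-HIT  vc=[]
3: 0x79 (blk 7, set 1) → L1-HIT  vc=[]
4: 0xb0 (blk 11, set 1) → MISS  vc=[7]
5: 0xf7 (blk 15, set 1) → MISS  vc=[7, 11]
6: 0x91 (blk 9, set 1) → MISS  vc=[7, 11, 15]
7: 0x7e (blk 7, set 1) → VC-HIT  vc=[9, 11, 15]
8: 0x7c (blk 7, set 1) → L1-HIT  vc=[9, 11, 15]
9: 0x71 (blk 7, set 1) → L1-HIT  vc=[9, 11, 15]
10: 0x90 (blk 9, set 1) → VC-HIT  vc=[7, 11, 15]
11: 0x73 (blk 7, set 1) → VC-HIT  vc=[9, 11, 15]

VC = [9, 11, 15]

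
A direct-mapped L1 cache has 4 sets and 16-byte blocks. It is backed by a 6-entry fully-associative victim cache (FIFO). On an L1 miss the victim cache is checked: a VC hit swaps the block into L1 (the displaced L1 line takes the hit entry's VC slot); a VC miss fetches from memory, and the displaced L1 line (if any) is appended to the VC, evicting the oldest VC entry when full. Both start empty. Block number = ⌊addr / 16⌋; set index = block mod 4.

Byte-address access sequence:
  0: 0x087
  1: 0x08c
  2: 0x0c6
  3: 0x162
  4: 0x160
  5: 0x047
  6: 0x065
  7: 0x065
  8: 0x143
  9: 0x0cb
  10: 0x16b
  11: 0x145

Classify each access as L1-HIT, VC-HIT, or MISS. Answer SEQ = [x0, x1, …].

SEQ = [MISS, L1-HIT, MISS, MISS, L1-HIT, MISS, MISS, L1-HIT, MISS, VC-HIT, VC-HIT, VC-HIT]

#0 0x87→b8/s0 MISS; vc=[]
#1 0x8c→b8/s0 L1-HIT; vc=[]
#2 0xc6→b12/s0 MISS; vc=[8]
#3 0x162→b22/s2 MISS; vc=[8]
#4 0x160→b22/s2 L1-HIT; vc=[8]
#5 0x47→b4/s0 MISS; vc=[8,12]
#6 0x65→b6/s2 MISS; vc=[8,12,22]
#7 0x65→b6/s2 L1-HIT; vc=[8,12,22]
#8 0x143→b20/s0 MISS; vc=[8,12,22,4]
#9 0xcb→b12/s0 VC-HIT; vc=[8,20,22,4]
#10 0x16b→b22/s2 VC-HIT; vc=[8,20,6,4]
#11 0x145→b20/s0 VC-HIT; vc=[8,12,6,4]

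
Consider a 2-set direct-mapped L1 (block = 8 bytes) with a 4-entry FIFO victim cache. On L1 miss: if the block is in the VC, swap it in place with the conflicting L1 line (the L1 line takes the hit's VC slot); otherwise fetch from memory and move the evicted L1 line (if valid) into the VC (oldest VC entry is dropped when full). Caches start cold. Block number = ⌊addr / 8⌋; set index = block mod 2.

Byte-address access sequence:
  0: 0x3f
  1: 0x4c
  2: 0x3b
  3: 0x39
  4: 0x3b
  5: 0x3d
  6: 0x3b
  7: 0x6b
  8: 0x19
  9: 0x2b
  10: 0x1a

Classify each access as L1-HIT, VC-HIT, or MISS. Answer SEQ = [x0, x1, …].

#0 0x3f→b7/s1 MISS; vc=[]
#1 0x4c→b9/s1 MISS; vc=[7]
#2 0x3b→b7/s1 VC-HIT; vc=[9]
#3 0x39→b7/s1 L1-HIT; vc=[9]
#4 0x3b→b7/s1 L1-HIT; vc=[9]
#5 0x3d→b7/s1 L1-HIT; vc=[9]
#6 0x3b→b7/s1 L1-HIT; vc=[9]
#7 0x6b→b13/s1 MISS; vc=[9,7]
#8 0x19→b3/s1 MISS; vc=[9,7,13]
#9 0x2b→b5/s1 MISS; vc=[9,7,13,3]
#10 0x1a→b3/s1 VC-HIT; vc=[9,7,13,5]

SEQ = [MISS, MISS, VC-HIT, L1-HIT, L1-HIT, L1-HIT, L1-HIT, MISS, MISS, MISS, VC-HIT]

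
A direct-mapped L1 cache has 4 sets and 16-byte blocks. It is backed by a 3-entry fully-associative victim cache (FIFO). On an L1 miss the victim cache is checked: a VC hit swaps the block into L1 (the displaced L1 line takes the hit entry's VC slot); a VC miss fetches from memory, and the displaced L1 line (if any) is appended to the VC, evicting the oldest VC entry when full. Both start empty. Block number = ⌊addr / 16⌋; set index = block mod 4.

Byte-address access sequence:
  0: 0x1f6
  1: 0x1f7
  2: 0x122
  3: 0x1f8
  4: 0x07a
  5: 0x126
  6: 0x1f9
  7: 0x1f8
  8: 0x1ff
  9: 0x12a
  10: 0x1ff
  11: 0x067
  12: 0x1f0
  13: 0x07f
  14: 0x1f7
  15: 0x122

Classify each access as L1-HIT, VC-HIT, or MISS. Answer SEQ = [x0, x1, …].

#0 0x1f6→b31/s3 MISS; vc=[]
#1 0x1f7→b31/s3 L1-HIT; vc=[]
#2 0x122→b18/s2 MISS; vc=[]
#3 0x1f8→b31/s3 L1-HIT; vc=[]
#4 0x7a→b7/s3 MISS; vc=[31]
#5 0x126→b18/s2 L1-HIT; vc=[31]
#6 0x1f9→b31/s3 VC-HIT; vc=[7]
#7 0x1f8→b31/s3 L1-HIT; vc=[7]
#8 0x1ff→b31/s3 L1-HIT; vc=[7]
#9 0x12a→b18/s2 L1-HIT; vc=[7]
#10 0x1ff→b31/s3 L1-HIT; vc=[7]
#11 0x67→b6/s2 MISS; vc=[7,18]
#12 0x1f0→b31/s3 L1-HIT; vc=[7,18]
#13 0x7f→b7/s3 VC-HIT; vc=[31,18]
#14 0x1f7→b31/s3 VC-HIT; vc=[7,18]
#15 0x122→b18/s2 VC-HIT; vc=[7,6]

SEQ = [MISS, L1-HIT, MISS, L1-HIT, MISS, L1-HIT, VC-HIT, L1-HIT, L1-HIT, L1-HIT, L1-HIT, MISS, L1-HIT, VC-HIT, VC-HIT, VC-HIT]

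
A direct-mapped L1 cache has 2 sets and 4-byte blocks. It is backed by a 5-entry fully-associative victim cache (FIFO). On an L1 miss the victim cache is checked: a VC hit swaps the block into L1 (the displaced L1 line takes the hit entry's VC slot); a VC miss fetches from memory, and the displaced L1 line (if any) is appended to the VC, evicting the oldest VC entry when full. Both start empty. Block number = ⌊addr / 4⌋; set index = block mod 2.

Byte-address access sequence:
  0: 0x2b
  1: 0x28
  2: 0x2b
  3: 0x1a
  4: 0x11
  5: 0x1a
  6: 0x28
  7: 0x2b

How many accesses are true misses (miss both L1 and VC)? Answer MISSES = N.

MISSES = 3

#0 0x2b→b10/s0 MISS; vc=[]
#1 0x28→b10/s0 L1-HIT; vc=[]
#2 0x2b→b10/s0 L1-HIT; vc=[]
#3 0x1a→b6/s0 MISS; vc=[10]
#4 0x11→b4/s0 MISS; vc=[10,6]
#5 0x1a→b6/s0 VC-HIT; vc=[10,4]
#6 0x28→b10/s0 VC-HIT; vc=[6,4]
#7 0x2b→b10/s0 L1-HIT; vc=[6,4]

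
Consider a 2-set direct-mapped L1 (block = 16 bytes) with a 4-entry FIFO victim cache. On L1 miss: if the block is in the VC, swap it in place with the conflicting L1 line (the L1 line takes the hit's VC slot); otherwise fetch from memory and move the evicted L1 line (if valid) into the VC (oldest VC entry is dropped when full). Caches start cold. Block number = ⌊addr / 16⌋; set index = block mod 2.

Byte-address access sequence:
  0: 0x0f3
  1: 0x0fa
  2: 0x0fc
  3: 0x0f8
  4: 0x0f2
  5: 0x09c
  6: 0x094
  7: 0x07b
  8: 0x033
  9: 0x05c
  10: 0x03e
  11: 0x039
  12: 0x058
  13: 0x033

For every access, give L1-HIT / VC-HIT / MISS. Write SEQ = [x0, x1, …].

  [0] addr=0xf3 blk=15 s=1: MISS | VC []
  [1] addr=0xfa blk=15 s=1: L1-HIT | VC []
  [2] addr=0xfc blk=15 s=1: L1-HIT | VC []
  [3] addr=0xf8 blk=15 s=1: L1-HIT | VC []
  [4] addr=0xf2 blk=15 s=1: L1-HIT | VC []
  [5] addr=0x9c blk=9 s=1: MISS | VC [15]
  [6] addr=0x94 blk=9 s=1: L1-HIT | VC [15]
  [7] addr=0x7b blk=7 s=1: MISS | VC [15, 9]
  [8] addr=0x33 blk=3 s=1: MISS | VC [15, 9, 7]
  [9] addr=0x5c blk=5 s=1: MISS | VC [15, 9, 7, 3]
  [10] addr=0x3e blk=3 s=1: VC-HIT | VC [15, 9, 7, 5]
  [11] addr=0x39 blk=3 s=1: L1-HIT | VC [15, 9, 7, 5]
  [12] addr=0x58 blk=5 s=1: VC-HIT | VC [15, 9, 7, 3]
  [13] addr=0x33 blk=3 s=1: VC-HIT | VC [15, 9, 7, 5]

SEQ = [MISS, L1-HIT, L1-HIT, L1-HIT, L1-HIT, MISS, L1-HIT, MISS, MISS, MISS, VC-HIT, L1-HIT, VC-HIT, VC-HIT]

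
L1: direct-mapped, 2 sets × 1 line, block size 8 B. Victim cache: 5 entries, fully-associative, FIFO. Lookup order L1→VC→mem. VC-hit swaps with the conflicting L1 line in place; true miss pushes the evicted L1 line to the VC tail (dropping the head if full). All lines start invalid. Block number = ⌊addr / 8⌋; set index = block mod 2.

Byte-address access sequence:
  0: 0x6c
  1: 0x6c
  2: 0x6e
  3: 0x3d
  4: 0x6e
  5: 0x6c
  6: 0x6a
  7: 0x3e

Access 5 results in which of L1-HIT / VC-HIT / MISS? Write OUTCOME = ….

OUTCOME = L1-HIT

0: 0x6c (blk 13, set 1) → MISS  vc=[]
1: 0x6c (blk 13, set 1) → L1-HIT  vc=[]
2: 0x6e (blk 13, set 1) → L1-HIT  vc=[]
3: 0x3d (blk 7, set 1) → MISS  vc=[13]
4: 0x6e (blk 13, set 1) → VC-HIT  vc=[7]
5: 0x6c (blk 13, set 1) → L1-HIT  vc=[7]
6: 0x6a (blk 13, set 1) → L1-HIT  vc=[7]
7: 0x3e (blk 7, set 1) → VC-HIT  vc=[13]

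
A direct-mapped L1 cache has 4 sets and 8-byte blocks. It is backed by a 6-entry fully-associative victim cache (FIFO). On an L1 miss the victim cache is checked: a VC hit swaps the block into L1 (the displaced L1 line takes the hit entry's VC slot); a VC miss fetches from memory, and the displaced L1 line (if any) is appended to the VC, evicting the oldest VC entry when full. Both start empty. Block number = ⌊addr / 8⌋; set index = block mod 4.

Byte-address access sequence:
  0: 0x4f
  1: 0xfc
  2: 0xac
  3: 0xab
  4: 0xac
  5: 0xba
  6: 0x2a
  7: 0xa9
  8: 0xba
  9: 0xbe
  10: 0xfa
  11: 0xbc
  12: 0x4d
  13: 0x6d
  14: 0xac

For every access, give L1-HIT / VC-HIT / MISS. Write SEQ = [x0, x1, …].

#0 0x4f→b9/s1 MISS; vc=[]
#1 0xfc→b31/s3 MISS; vc=[]
#2 0xac→b21/s1 MISS; vc=[9]
#3 0xab→b21/s1 L1-HIT; vc=[9]
#4 0xac→b21/s1 L1-HIT; vc=[9]
#5 0xba→b23/s3 MISS; vc=[9,31]
#6 0x2a→b5/s1 MISS; vc=[9,31,21]
#7 0xa9→b21/s1 VC-HIT; vc=[9,31,5]
#8 0xba→b23/s3 L1-HIT; vc=[9,31,5]
#9 0xbe→b23/s3 L1-HIT; vc=[9,31,5]
#10 0xfa→b31/s3 VC-HIT; vc=[9,23,5]
#11 0xbc→b23/s3 VC-HIT; vc=[9,31,5]
#12 0x4d→b9/s1 VC-HIT; vc=[21,31,5]
#13 0x6d→b13/s1 MISS; vc=[21,31,5,9]
#14 0xac→b21/s1 VC-HIT; vc=[13,31,5,9]

SEQ = [MISS, MISS, MISS, L1-HIT, L1-HIT, MISS, MISS, VC-HIT, L1-HIT, L1-HIT, VC-HIT, VC-HIT, VC-HIT, MISS, VC-HIT]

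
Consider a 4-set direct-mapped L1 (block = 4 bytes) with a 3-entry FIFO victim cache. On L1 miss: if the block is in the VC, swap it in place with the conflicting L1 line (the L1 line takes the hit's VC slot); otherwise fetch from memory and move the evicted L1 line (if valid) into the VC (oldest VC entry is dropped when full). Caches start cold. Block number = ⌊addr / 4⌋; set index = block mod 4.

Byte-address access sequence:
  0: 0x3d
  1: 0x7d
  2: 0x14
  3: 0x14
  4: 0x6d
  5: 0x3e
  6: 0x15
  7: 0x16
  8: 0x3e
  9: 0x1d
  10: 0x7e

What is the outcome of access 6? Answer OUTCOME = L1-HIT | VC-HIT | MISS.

OUTCOME = L1-HIT

#0 0x3d→b15/s3 MISS; vc=[]
#1 0x7d→b31/s3 MISS; vc=[15]
#2 0x14→b5/s1 MISS; vc=[15]
#3 0x14→b5/s1 L1-HIT; vc=[15]
#4 0x6d→b27/s3 MISS; vc=[15,31]
#5 0x3e→b15/s3 VC-HIT; vc=[27,31]
#6 0x15→b5/s1 L1-HIT; vc=[27,31]
#7 0x16→b5/s1 L1-HIT; vc=[27,31]
#8 0x3e→b15/s3 L1-HIT; vc=[27,31]
#9 0x1d→b7/s3 MISS; vc=[27,31,15]
#10 0x7e→b31/s3 VC-HIT; vc=[27,7,15]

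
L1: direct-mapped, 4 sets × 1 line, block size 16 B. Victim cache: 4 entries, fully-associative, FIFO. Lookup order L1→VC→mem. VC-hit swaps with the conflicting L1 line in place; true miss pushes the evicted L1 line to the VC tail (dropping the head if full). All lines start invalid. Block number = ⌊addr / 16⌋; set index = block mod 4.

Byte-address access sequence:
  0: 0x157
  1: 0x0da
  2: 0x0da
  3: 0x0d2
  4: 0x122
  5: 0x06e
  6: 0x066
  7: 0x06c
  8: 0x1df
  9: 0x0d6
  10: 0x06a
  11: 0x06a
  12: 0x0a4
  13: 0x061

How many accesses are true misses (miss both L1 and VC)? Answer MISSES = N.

MISSES = 6

0: 0x157 (blk 21, set 1) → MISS  vc=[]
1: 0xda (blk 13, set 1) → MISS  vc=[21]
2: 0xda (blk 13, set 1) → L1-HIT  vc=[21]
3: 0xd2 (blk 13, set 1) → L1-HIT  vc=[21]
4: 0x122 (blk 18, set 2) → MISS  vc=[21]
5: 0x6e (blk 6, set 2) → MISS  vc=[21, 18]
6: 0x66 (blk 6, set 2) → L1-HIT  vc=[21, 18]
7: 0x6c (blk 6, set 2) → L1-HIT  vc=[21, 18]
8: 0x1df (blk 29, set 1) → MISS  vc=[21, 18, 13]
9: 0xd6 (blk 13, set 1) → VC-HIT  vc=[21, 18, 29]
10: 0x6a (blk 6, set 2) → L1-HIT  vc=[21, 18, 29]
11: 0x6a (blk 6, set 2) → L1-HIT  vc=[21, 18, 29]
12: 0xa4 (blk 10, set 2) → MISS  vc=[21, 18, 29, 6]
13: 0x61 (blk 6, set 2) → VC-HIT  vc=[21, 18, 29, 10]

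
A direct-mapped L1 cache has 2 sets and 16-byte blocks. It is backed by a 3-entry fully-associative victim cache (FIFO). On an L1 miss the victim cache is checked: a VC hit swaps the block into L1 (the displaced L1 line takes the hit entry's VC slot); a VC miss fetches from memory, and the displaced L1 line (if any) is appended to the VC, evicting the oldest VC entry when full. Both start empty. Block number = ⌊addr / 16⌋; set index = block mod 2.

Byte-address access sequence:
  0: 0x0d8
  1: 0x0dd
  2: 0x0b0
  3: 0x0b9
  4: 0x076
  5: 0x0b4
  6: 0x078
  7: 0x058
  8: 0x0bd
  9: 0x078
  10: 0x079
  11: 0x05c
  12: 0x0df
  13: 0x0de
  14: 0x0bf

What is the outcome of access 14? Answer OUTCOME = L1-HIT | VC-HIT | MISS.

#0 0xd8→b13/s1 MISS; vc=[]
#1 0xdd→b13/s1 L1-HIT; vc=[]
#2 0xb0→b11/s1 MISS; vc=[13]
#3 0xb9→b11/s1 L1-HIT; vc=[13]
#4 0x76→b7/s1 MISS; vc=[13,11]
#5 0xb4→b11/s1 VC-HIT; vc=[13,7]
#6 0x78→b7/s1 VC-HIT; vc=[13,11]
#7 0x58→b5/s1 MISS; vc=[13,11,7]
#8 0xbd→b11/s1 VC-HIT; vc=[13,5,7]
#9 0x78→b7/s1 VC-HIT; vc=[13,5,11]
#10 0x79→b7/s1 L1-HIT; vc=[13,5,11]
#11 0x5c→b5/s1 VC-HIT; vc=[13,7,11]
#12 0xdf→b13/s1 VC-HIT; vc=[5,7,11]
#13 0xde→b13/s1 L1-HIT; vc=[5,7,11]
#14 0xbf→b11/s1 VC-HIT; vc=[5,7,13]

OUTCOME = VC-HIT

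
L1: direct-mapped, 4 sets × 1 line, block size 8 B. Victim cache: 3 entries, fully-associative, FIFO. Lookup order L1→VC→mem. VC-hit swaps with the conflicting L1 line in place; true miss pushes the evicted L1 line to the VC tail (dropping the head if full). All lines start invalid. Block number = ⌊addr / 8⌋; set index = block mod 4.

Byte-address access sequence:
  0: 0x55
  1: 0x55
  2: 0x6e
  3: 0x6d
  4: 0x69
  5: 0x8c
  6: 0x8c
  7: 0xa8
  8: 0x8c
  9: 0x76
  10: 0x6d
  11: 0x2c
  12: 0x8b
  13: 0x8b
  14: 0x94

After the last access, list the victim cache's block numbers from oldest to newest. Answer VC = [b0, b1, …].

0: 0x55 (blk 10, set 2) → MISS  vc=[]
1: 0x55 (blk 10, set 2) → L1-HIT  vc=[]
2: 0x6e (blk 13, set 1) → MISS  vc=[]
3: 0x6d (blk 13, set 1) → L1-HIT  vc=[]
4: 0x69 (blk 13, set 1) → L1-HIT  vc=[]
5: 0x8c (blk 17, set 1) → MISS  vc=[13]
6: 0x8c (blk 17, set 1) → L1-HIT  vc=[13]
7: 0xa8 (blk 21, set 1) → MISS  vc=[13, 17]
8: 0x8c (blk 17, set 1) → VC-HIT  vc=[13, 21]
9: 0x76 (blk 14, set 2) → MISS  vc=[13, 21, 10]
10: 0x6d (blk 13, set 1) → VC-HIT  vc=[17, 21, 10]
11: 0x2c (blk 5, set 1) → MISS  vc=[21, 10, 13]
12: 0x8b (blk 17, set 1) → MISS  vc=[10, 13, 5]
13: 0x8b (blk 17, set 1) → L1-HIT  vc=[10, 13, 5]
14: 0x94 (blk 18, set 2) → MISS  vc=[13, 5, 14]

VC = [13, 5, 14]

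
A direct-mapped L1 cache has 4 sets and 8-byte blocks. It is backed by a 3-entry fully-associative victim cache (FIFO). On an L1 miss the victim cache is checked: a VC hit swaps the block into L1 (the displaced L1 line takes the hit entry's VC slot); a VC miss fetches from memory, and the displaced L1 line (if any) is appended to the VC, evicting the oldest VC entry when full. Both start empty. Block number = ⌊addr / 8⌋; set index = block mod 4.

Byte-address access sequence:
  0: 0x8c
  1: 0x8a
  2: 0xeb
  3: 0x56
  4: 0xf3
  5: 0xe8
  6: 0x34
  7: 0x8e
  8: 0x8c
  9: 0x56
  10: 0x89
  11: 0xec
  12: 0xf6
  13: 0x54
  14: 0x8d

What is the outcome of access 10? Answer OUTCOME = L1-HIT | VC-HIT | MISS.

OUTCOME = L1-HIT

  [0] addr=0x8c blk=17 s=1: MISS | VC []
  [1] addr=0x8a blk=17 s=1: L1-HIT | VC []
  [2] addr=0xeb blk=29 s=1: MISS | VC [17]
  [3] addr=0x56 blk=10 s=2: MISS | VC [17]
  [4] addr=0xf3 blk=30 s=2: MISS | VC [17, 10]
  [5] addr=0xe8 blk=29 s=1: L1-HIT | VC [17, 10]
  [6] addr=0x34 blk=6 s=2: MISS | VC [17, 10, 30]
  [7] addr=0x8e blk=17 s=1: VC-HIT | VC [29, 10, 30]
  [8] addr=0x8c blk=17 s=1: L1-HIT | VC [29, 10, 30]
  [9] addr=0x56 blk=10 s=2: VC-HIT | VC [29, 6, 30]
  [10] addr=0x89 blk=17 s=1: L1-HIT | VC [29, 6, 30]
  [11] addr=0xec blk=29 s=1: VC-HIT | VC [17, 6, 30]
  [12] addr=0xf6 blk=30 s=2: VC-HIT | VC [17, 6, 10]
  [13] addr=0x54 blk=10 s=2: VC-HIT | VC [17, 6, 30]
  [14] addr=0x8d blk=17 s=1: VC-HIT | VC [29, 6, 30]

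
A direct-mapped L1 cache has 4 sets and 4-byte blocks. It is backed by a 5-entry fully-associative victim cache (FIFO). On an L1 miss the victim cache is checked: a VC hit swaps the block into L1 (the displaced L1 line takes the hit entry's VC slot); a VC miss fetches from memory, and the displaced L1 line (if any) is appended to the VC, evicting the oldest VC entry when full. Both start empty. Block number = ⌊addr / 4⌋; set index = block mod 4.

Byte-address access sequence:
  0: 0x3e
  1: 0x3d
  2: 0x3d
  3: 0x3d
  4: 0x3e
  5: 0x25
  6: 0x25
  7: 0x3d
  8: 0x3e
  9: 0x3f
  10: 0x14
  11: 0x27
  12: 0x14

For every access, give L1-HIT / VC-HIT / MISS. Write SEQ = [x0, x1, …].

0: 0x3e (blk 15, set 3) → MISS  vc=[]
1: 0x3d (blk 15, set 3) → L1-HIT  vc=[]
2: 0x3d (blk 15, set 3) → L1-HIT  vc=[]
3: 0x3d (blk 15, set 3) → L1-HIT  vc=[]
4: 0x3e (blk 15, set 3) → L1-HIT  vc=[]
5: 0x25 (blk 9, set 1) → MISS  vc=[]
6: 0x25 (blk 9, set 1) → L1-HIT  vc=[]
7: 0x3d (blk 15, set 3) → L1-HIT  vc=[]
8: 0x3e (blk 15, set 3) → L1-HIT  vc=[]
9: 0x3f (blk 15, set 3) → L1-HIT  vc=[]
10: 0x14 (blk 5, set 1) → MISS  vc=[9]
11: 0x27 (blk 9, set 1) → VC-HIT  vc=[5]
12: 0x14 (blk 5, set 1) → VC-HIT  vc=[9]

SEQ = [MISS, L1-HIT, L1-HIT, L1-HIT, L1-HIT, MISS, L1-HIT, L1-HIT, L1-HIT, L1-HIT, MISS, VC-HIT, VC-HIT]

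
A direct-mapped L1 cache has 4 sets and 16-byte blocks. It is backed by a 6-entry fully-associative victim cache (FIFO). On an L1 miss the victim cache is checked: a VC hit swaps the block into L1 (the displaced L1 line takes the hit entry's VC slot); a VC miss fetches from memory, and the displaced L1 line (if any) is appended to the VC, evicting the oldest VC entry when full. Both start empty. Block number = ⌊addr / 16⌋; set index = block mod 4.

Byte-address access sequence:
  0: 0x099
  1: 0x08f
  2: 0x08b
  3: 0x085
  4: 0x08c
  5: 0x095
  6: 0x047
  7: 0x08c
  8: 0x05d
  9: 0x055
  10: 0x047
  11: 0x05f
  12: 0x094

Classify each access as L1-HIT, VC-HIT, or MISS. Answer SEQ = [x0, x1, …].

SEQ = [MISS, MISS, L1-HIT, L1-HIT, L1-HIT, L1-HIT, MISS, VC-HIT, MISS, L1-HIT, VC-HIT, L1-HIT, VC-HIT]

  [0] addr=0x99 blk=9 s=1: MISS | VC []
  [1] addr=0x8f blk=8 s=0: MISS | VC []
  [2] addr=0x8b blk=8 s=0: L1-HIT | VC []
  [3] addr=0x85 blk=8 s=0: L1-HIT | VC []
  [4] addr=0x8c blk=8 s=0: L1-HIT | VC []
  [5] addr=0x95 blk=9 s=1: L1-HIT | VC []
  [6] addr=0x47 blk=4 s=0: MISS | VC [8]
  [7] addr=0x8c blk=8 s=0: VC-HIT | VC [4]
  [8] addr=0x5d blk=5 s=1: MISS | VC [4, 9]
  [9] addr=0x55 blk=5 s=1: L1-HIT | VC [4, 9]
  [10] addr=0x47 blk=4 s=0: VC-HIT | VC [8, 9]
  [11] addr=0x5f blk=5 s=1: L1-HIT | VC [8, 9]
  [12] addr=0x94 blk=9 s=1: VC-HIT | VC [8, 5]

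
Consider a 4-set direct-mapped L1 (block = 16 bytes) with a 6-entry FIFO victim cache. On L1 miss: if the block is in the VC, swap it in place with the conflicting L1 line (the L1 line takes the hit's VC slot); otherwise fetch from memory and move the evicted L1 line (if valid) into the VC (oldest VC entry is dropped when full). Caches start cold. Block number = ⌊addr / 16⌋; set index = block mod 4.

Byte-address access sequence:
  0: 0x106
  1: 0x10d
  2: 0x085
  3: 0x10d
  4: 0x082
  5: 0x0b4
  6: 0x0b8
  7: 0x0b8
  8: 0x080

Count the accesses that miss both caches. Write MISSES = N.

MISSES = 3

#0 0x106→b16/s0 MISS; vc=[]
#1 0x10d→b16/s0 L1-HIT; vc=[]
#2 0x85→b8/s0 MISS; vc=[16]
#3 0x10d→b16/s0 VC-HIT; vc=[8]
#4 0x82→b8/s0 VC-HIT; vc=[16]
#5 0xb4→b11/s3 MISS; vc=[16]
#6 0xb8→b11/s3 L1-HIT; vc=[16]
#7 0xb8→b11/s3 L1-HIT; vc=[16]
#8 0x80→b8/s0 L1-HIT; vc=[16]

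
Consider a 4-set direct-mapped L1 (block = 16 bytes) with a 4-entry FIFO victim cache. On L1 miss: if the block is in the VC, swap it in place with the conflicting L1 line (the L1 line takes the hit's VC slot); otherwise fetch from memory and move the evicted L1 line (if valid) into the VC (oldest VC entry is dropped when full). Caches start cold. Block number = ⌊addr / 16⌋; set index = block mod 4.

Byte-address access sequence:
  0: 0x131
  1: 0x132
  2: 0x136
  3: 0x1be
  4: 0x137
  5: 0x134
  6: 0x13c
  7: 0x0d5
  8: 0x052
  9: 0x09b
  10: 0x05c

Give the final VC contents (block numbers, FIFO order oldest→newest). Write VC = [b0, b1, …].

#0 0x131→b19/s3 MISS; vc=[]
#1 0x132→b19/s3 L1-HIT; vc=[]
#2 0x136→b19/s3 L1-HIT; vc=[]
#3 0x1be→b27/s3 MISS; vc=[19]
#4 0x137→b19/s3 VC-HIT; vc=[27]
#5 0x134→b19/s3 L1-HIT; vc=[27]
#6 0x13c→b19/s3 L1-HIT; vc=[27]
#7 0xd5→b13/s1 MISS; vc=[27]
#8 0x52→b5/s1 MISS; vc=[27,13]
#9 0x9b→b9/s1 MISS; vc=[27,13,5]
#10 0x5c→b5/s1 VC-HIT; vc=[27,13,9]

VC = [27, 13, 9]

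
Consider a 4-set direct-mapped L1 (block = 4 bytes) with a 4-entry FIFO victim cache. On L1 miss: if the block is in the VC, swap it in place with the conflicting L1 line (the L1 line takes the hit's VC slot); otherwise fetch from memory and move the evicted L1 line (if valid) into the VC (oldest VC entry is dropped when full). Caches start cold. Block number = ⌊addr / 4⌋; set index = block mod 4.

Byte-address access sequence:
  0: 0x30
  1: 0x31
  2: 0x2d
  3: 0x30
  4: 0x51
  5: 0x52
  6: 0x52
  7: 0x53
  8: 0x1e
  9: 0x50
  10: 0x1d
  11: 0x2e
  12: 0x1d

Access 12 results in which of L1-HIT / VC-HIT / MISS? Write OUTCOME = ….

OUTCOME = VC-HIT

  [0] addr=0x30 blk=12 s=0: MISS | VC []
  [1] addr=0x31 blk=12 s=0: L1-HIT | VC []
  [2] addr=0x2d blk=11 s=3: MISS | VC []
  [3] addr=0x30 blk=12 s=0: L1-HIT | VC []
  [4] addr=0x51 blk=20 s=0: MISS | VC [12]
  [5] addr=0x52 blk=20 s=0: L1-HIT | VC [12]
  [6] addr=0x52 blk=20 s=0: L1-HIT | VC [12]
  [7] addr=0x53 blk=20 s=0: L1-HIT | VC [12]
  [8] addr=0x1e blk=7 s=3: MISS | VC [12, 11]
  [9] addr=0x50 blk=20 s=0: L1-HIT | VC [12, 11]
  [10] addr=0x1d blk=7 s=3: L1-HIT | VC [12, 11]
  [11] addr=0x2e blk=11 s=3: VC-HIT | VC [12, 7]
  [12] addr=0x1d blk=7 s=3: VC-HIT | VC [12, 11]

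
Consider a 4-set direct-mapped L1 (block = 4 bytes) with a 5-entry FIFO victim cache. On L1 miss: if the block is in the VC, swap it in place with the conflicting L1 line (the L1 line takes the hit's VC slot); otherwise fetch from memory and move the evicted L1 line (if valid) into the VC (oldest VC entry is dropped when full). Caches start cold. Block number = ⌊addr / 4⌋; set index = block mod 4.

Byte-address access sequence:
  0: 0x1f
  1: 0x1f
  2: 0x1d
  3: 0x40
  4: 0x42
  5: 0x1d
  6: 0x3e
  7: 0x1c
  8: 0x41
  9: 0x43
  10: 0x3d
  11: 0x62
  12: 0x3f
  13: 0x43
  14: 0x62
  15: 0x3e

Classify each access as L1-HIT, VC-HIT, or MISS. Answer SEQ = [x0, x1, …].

#0 0x1f→b7/s3 MISS; vc=[]
#1 0x1f→b7/s3 L1-HIT; vc=[]
#2 0x1d→b7/s3 L1-HIT; vc=[]
#3 0x40→b16/s0 MISS; vc=[]
#4 0x42→b16/s0 L1-HIT; vc=[]
#5 0x1d→b7/s3 L1-HIT; vc=[]
#6 0x3e→b15/s3 MISS; vc=[7]
#7 0x1c→b7/s3 VC-HIT; vc=[15]
#8 0x41→b16/s0 L1-HIT; vc=[15]
#9 0x43→b16/s0 L1-HIT; vc=[15]
#10 0x3d→b15/s3 VC-HIT; vc=[7]
#11 0x62→b24/s0 MISS; vc=[7,16]
#12 0x3f→b15/s3 L1-HIT; vc=[7,16]
#13 0x43→b16/s0 VC-HIT; vc=[7,24]
#14 0x62→b24/s0 VC-HIT; vc=[7,16]
#15 0x3e→b15/s3 L1-HIT; vc=[7,16]

SEQ = [MISS, L1-HIT, L1-HIT, MISS, L1-HIT, L1-HIT, MISS, VC-HIT, L1-HIT, L1-HIT, VC-HIT, MISS, L1-HIT, VC-HIT, VC-HIT, L1-HIT]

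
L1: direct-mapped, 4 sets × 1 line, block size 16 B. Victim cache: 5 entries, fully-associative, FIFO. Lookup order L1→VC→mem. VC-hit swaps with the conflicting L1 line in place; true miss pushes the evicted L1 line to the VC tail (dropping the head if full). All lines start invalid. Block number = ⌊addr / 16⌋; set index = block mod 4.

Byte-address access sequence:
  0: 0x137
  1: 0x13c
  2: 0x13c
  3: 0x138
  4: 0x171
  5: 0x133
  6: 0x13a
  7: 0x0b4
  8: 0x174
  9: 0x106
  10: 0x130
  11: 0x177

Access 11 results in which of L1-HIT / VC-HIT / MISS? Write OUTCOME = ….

OUTCOME = VC-HIT

0: 0x137 (blk 19, set 3) → MISS  vc=[]
1: 0x13c (blk 19, set 3) → L1-HIT  vc=[]
2: 0x13c (blk 19, set 3) → L1-HIT  vc=[]
3: 0x138 (blk 19, set 3) → L1-HIT  vc=[]
4: 0x171 (blk 23, set 3) → MISS  vc=[19]
5: 0x133 (blk 19, set 3) → VC-HIT  vc=[23]
6: 0x13a (blk 19, set 3) → L1-HIT  vc=[23]
7: 0xb4 (blk 11, set 3) → MISS  vc=[23, 19]
8: 0x174 (blk 23, set 3) → VC-HIT  vc=[11, 19]
9: 0x106 (blk 16, set 0) → MISS  vc=[11, 19]
10: 0x130 (blk 19, set 3) → VC-HIT  vc=[11, 23]
11: 0x177 (blk 23, set 3) → VC-HIT  vc=[11, 19]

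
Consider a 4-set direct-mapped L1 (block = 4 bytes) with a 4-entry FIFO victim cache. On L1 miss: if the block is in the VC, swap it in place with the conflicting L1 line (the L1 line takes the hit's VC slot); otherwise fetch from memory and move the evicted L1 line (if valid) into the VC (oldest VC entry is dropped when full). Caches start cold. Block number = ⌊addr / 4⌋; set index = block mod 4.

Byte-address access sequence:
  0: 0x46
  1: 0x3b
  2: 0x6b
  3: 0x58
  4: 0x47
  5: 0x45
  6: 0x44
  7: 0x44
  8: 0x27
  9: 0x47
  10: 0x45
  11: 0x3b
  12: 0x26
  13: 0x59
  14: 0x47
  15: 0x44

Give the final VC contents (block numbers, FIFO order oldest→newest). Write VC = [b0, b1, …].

VC = [14, 26, 9]

#0 0x46→b17/s1 MISS; vc=[]
#1 0x3b→b14/s2 MISS; vc=[]
#2 0x6b→b26/s2 MISS; vc=[14]
#3 0x58→b22/s2 MISS; vc=[14,26]
#4 0x47→b17/s1 L1-HIT; vc=[14,26]
#5 0x45→b17/s1 L1-HIT; vc=[14,26]
#6 0x44→b17/s1 L1-HIT; vc=[14,26]
#7 0x44→b17/s1 L1-HIT; vc=[14,26]
#8 0x27→b9/s1 MISS; vc=[14,26,17]
#9 0x47→b17/s1 VC-HIT; vc=[14,26,9]
#10 0x45→b17/s1 L1-HIT; vc=[14,26,9]
#11 0x3b→b14/s2 VC-HIT; vc=[22,26,9]
#12 0x26→b9/s1 VC-HIT; vc=[22,26,17]
#13 0x59→b22/s2 VC-HIT; vc=[14,26,17]
#14 0x47→b17/s1 VC-HIT; vc=[14,26,9]
#15 0x44→b17/s1 L1-HIT; vc=[14,26,9]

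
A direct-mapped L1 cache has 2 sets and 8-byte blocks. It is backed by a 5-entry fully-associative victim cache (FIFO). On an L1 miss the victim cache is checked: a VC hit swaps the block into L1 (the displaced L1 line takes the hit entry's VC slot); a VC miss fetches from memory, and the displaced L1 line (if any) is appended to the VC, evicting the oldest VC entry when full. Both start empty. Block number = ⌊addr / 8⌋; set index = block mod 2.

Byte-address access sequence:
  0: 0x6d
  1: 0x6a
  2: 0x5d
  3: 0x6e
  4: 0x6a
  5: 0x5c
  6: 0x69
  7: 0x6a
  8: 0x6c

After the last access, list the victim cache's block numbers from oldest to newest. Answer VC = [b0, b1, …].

#0 0x6d→b13/s1 MISS; vc=[]
#1 0x6a→b13/s1 L1-HIT; vc=[]
#2 0x5d→b11/s1 MISS; vc=[13]
#3 0x6e→b13/s1 VC-HIT; vc=[11]
#4 0x6a→b13/s1 L1-HIT; vc=[11]
#5 0x5c→b11/s1 VC-HIT; vc=[13]
#6 0x69→b13/s1 VC-HIT; vc=[11]
#7 0x6a→b13/s1 L1-HIT; vc=[11]
#8 0x6c→b13/s1 L1-HIT; vc=[11]

VC = [11]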